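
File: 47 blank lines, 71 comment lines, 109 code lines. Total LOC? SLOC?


Total LOC = blank + comment + code
Total LOC = 47 + 71 + 109 = 227
SLOC (source only) = code = 109

Total LOC: 227, SLOC: 109


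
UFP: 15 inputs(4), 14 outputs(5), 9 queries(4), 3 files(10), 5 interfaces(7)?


UFP = EI*4 + EO*5 + EQ*4 + ILF*10 + EIF*7
UFP = 15*4 + 14*5 + 9*4 + 3*10 + 5*7
UFP = 60 + 70 + 36 + 30 + 35
UFP = 231

231


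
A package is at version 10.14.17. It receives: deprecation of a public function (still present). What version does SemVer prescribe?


Current: 10.14.17
Change category: 'deprecation of a public function (still present)' → minor bump
SemVer rule: minor bump → increment MINOR, reset PATCH to 0 (MAJOR unchanged)
New: 10.15.0

10.15.0


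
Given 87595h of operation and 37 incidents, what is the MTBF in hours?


Formula: MTBF = Total operating time / Number of failures
MTBF = 87595 / 37
MTBF = 2367.43 hours

2367.43 hours


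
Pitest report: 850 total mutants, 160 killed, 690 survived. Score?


Mutation score = killed / total * 100
Mutation score = 160 / 850 * 100
Mutation score = 18.82%

18.82%


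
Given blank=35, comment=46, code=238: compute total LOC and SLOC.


Total LOC = blank + comment + code
Total LOC = 35 + 46 + 238 = 319
SLOC (source only) = code = 238

Total LOC: 319, SLOC: 238


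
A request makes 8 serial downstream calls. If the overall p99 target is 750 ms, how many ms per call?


Formula: per_stage = total_budget / stages
per_stage = 750 / 8
per_stage = 93.75 ms

93.75 ms


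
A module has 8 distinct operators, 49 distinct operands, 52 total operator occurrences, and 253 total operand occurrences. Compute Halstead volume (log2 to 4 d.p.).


Formula: V = N * log2(η), where N = N1 + N2 and η = η1 + η2
η = 8 + 49 = 57
N = 52 + 253 = 305
log2(57) ≈ 5.8329
V = 305 * 5.8329 = 1779.03

1779.03


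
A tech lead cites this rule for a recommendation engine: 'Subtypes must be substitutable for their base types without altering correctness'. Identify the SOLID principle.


This describes the Liskov Substitution Principle (LSP)

Liskov Substitution Principle (LSP)


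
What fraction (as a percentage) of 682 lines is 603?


Coverage = covered / total * 100
Coverage = 603 / 682 * 100
Coverage = 88.42%

88.42%


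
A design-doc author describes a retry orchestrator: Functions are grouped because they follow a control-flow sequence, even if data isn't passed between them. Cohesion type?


Reasoning: Grouped by order of execution within a routine, not by data flow
Type: Procedural cohesion

Procedural cohesion


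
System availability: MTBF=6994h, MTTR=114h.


Availability = MTBF / (MTBF + MTTR)
Availability = 6994 / (6994 + 114)
Availability = 6994 / 7108
Availability = 98.3962%

98.3962%


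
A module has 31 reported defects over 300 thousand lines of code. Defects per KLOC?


Defect density = defects / KLOC
Defect density = 31 / 300
Defect density = 0.103 defects/KLOC

0.103 defects/KLOC


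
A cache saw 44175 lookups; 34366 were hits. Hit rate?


Formula: hit rate = hits / (hits + misses) * 100
hit rate = 34366 / (34366 + 9809) * 100
hit rate = 34366 / 44175 * 100
hit rate = 77.8%

77.8%


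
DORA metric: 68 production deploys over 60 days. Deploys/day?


Formula: deployments per day = releases / days
= 68 / 60
= 1.133 deploys/day
(equivalently, 7.93 deploys/week)

1.133 deploys/day


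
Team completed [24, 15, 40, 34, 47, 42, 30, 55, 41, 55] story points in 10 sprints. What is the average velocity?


Formula: Avg velocity = Total points / Number of sprints
Points: [24, 15, 40, 34, 47, 42, 30, 55, 41, 55]
Sum = 24 + 15 + 40 + 34 + 47 + 42 + 30 + 55 + 41 + 55 = 383
Avg velocity = 383 / 10 = 38.3 points/sprint

38.3 points/sprint


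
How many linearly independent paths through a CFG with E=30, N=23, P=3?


Formula: V(G) = E - N + 2P
V(G) = 30 - 23 + 2*3
V(G) = 7 + 6
V(G) = 13

13


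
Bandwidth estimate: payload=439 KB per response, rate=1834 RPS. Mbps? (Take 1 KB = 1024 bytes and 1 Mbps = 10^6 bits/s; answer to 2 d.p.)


Formula: Mbps = payload_bytes * RPS * 8 / 1e6
Payload per request = 439 KB = 439 * 1024 = 449536 bytes
Total bytes/sec = 449536 * 1834 = 824449024
Total bits/sec = 824449024 * 8 = 6595592192
Mbps = 6595592192 / 1e6 = 6595.59

6595.59 Mbps


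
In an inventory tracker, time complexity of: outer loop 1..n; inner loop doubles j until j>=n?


Reasoning: linear outer times logarithmic inner
Complexity: O(n log n)

O(n log n)


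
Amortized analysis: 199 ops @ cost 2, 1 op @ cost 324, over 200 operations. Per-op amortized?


Formula: Amortized cost = Total cost / Operations
Total cost = (199 * 2) + (1 * 324)
Total cost = 398 + 324 = 722
Amortized = 722 / 200 = 3.61

3.61


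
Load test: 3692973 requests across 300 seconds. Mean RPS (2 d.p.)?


Formula: throughput = requests / seconds
throughput = 3692973 / 300
throughput = 12309.91 requests/second

12309.91 requests/second


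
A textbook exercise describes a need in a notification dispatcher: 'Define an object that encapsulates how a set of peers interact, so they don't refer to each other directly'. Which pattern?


This matches the Mediator pattern

Mediator


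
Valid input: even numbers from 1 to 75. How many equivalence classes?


Constraint: even integers in [1, 75]
Class 1: x < 1 — out-of-range invalid
Class 2: x in [1,75] but odd — wrong type invalid
Class 3: x in [1,75] and even — valid
Class 4: x > 75 — out-of-range invalid
Total equivalence classes: 4

4 equivalence classes


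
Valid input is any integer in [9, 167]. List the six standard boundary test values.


Range: [9, 167]
Boundaries: just below min, min, min+1, max-1, max, just above max
Values: [8, 9, 10, 166, 167, 168]

[8, 9, 10, 166, 167, 168]


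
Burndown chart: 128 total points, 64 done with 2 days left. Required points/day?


Formula: Required rate = Remaining points / Days left
Remaining = 128 - 64 = 64 points
Required rate = 64 / 2 = 32.0 points/day

32.0 points/day


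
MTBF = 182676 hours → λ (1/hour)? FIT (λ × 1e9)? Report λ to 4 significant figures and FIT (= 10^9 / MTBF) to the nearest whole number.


Formula: λ = 1 / MTBF; FIT = λ × 1e9 = 1e9 / MTBF
λ = 1 / 182676 ≈ 5.474e-06 failures/hour
FIT = 1e9 / 182676 ≈ 5474 failures per 1e9 hours (nearest whole number)

λ = 5.474e-06 /h, FIT = 5474


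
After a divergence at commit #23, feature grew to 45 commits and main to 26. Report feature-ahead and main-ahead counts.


Common ancestor: commit #23
feature commits after divergence: 45 - 23 = 22
main commits after divergence: 26 - 23 = 3
feature is 22 commits ahead of main
main is 3 commits ahead of feature

feature ahead: 22, main ahead: 3


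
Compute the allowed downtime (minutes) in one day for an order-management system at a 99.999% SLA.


Formula: allowed downtime = period * (100 - SLA) / 100
Period (day) = 1440 minutes
Unavailability fraction = (100 - 99.999) / 100
Allowed downtime = 1440 * (100 - 99.999) / 100
Allowed downtime = 0.0144 minutes

0.0144 minutes


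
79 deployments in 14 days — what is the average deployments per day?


Formula: deployments per day = releases / days
= 79 / 14
= 5.643 deploys/day
(equivalently, 39.5 deploys/week)

5.643 deploys/day


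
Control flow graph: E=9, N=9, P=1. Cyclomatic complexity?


Formula: V(G) = E - N + 2P
V(G) = 9 - 9 + 2*1
V(G) = 0 + 2
V(G) = 2

2


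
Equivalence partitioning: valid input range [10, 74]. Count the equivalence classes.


Valid range: [10, 74]
Class 1: x < 10 — invalid
Class 2: 10 ≤ x ≤ 74 — valid
Class 3: x > 74 — invalid
Total equivalence classes: 3

3 equivalence classes


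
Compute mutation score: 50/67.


Mutation score = killed / total * 100
Mutation score = 50 / 67 * 100
Mutation score = 74.63%

74.63%


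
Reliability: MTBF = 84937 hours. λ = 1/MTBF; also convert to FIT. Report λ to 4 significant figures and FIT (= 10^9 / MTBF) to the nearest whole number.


Formula: λ = 1 / MTBF; FIT = λ × 1e9 = 1e9 / MTBF
λ = 1 / 84937 ≈ 1.177e-05 failures/hour
FIT = 1e9 / 84937 ≈ 11773 failures per 1e9 hours (nearest whole number)

λ = 1.177e-05 /h, FIT = 11773


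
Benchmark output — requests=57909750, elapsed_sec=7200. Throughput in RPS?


Formula: throughput = requests / seconds
throughput = 57909750 / 7200
throughput = 8043.02 requests/second

8043.02 requests/second


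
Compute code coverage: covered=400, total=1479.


Coverage = covered / total * 100
Coverage = 400 / 1479 * 100
Coverage = 27.05%

27.05%


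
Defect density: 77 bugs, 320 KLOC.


Defect density = defects / KLOC
Defect density = 77 / 320
Defect density = 0.241 defects/KLOC

0.241 defects/KLOC


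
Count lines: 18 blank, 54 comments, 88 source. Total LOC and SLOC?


Total LOC = blank + comment + code
Total LOC = 18 + 54 + 88 = 160
SLOC (source only) = code = 88

Total LOC: 160, SLOC: 88


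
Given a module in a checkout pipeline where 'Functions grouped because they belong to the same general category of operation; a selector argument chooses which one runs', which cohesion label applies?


Reasoning: Grouped by category of activity, not by data or sequence
Type: Logical cohesion

Logical cohesion


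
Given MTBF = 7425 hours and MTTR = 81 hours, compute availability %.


Availability = MTBF / (MTBF + MTTR)
Availability = 7425 / (7425 + 81)
Availability = 7425 / 7506
Availability = 98.9209%

98.9209%


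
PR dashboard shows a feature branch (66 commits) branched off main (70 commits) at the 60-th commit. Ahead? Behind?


Common ancestor: commit #60
feature commits after divergence: 66 - 60 = 6
main commits after divergence: 70 - 60 = 10
feature is 6 commits ahead of main
main is 10 commits ahead of feature

feature ahead: 6, main ahead: 10


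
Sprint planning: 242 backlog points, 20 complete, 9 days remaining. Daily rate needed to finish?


Formula: Required rate = Remaining points / Days left
Remaining = 242 - 20 = 222 points
Required rate = 222 / 9 = 24.67 points/day

24.67 points/day


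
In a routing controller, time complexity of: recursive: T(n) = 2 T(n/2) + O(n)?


Reasoning: master theorem case 2 (merge-sort recurrence)
Complexity: O(n log n)

O(n log n)


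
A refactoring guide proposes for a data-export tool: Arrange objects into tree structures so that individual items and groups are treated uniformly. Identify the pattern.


This matches the Composite pattern

Composite


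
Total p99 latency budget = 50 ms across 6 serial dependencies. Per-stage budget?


Formula: per_stage = total_budget / stages
per_stage = 50 / 6
per_stage = 8.33 ms

8.33 ms


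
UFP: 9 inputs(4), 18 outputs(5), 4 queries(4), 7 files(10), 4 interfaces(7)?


UFP = EI*4 + EO*5 + EQ*4 + ILF*10 + EIF*7
UFP = 9*4 + 18*5 + 4*4 + 7*10 + 4*7
UFP = 36 + 90 + 16 + 70 + 28
UFP = 240

240


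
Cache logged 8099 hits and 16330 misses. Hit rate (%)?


Formula: hit rate = hits / (hits + misses) * 100
hit rate = 8099 / (8099 + 16330) * 100
hit rate = 8099 / 24429 * 100
hit rate = 33.15%

33.15%


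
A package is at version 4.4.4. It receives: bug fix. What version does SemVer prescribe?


Current: 4.4.4
Change category: 'bug fix' → patch bump
SemVer rule: patch bump → increment PATCH (MAJOR and MINOR unchanged)
New: 4.4.5

4.4.5


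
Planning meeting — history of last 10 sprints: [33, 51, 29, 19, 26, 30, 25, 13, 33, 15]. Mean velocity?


Formula: Avg velocity = Total points / Number of sprints
Points: [33, 51, 29, 19, 26, 30, 25, 13, 33, 15]
Sum = 33 + 51 + 29 + 19 + 26 + 30 + 25 + 13 + 33 + 15 = 274
Avg velocity = 274 / 10 = 27.4 points/sprint

27.4 points/sprint


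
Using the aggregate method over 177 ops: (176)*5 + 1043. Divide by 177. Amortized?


Formula: Amortized cost = Total cost / Operations
Total cost = (176 * 5) + (1 * 1043)
Total cost = 880 + 1043 = 1923
Amortized = 1923 / 177 = 10.8644

10.8644


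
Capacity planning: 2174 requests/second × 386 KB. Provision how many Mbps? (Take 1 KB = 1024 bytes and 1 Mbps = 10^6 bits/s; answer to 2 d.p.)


Formula: Mbps = payload_bytes * RPS * 8 / 1e6
Payload per request = 386 KB = 386 * 1024 = 395264 bytes
Total bytes/sec = 395264 * 2174 = 859303936
Total bits/sec = 859303936 * 8 = 6874431488
Mbps = 6874431488 / 1e6 = 6874.43

6874.43 Mbps


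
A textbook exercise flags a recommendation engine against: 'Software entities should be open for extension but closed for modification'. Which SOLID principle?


This describes the Open/Closed Principle (OCP)

Open/Closed Principle (OCP)


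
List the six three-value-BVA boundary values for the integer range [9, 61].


Range: [9, 61]
Boundaries: just below min, min, min+1, max-1, max, just above max
Values: [8, 9, 10, 60, 61, 62]

[8, 9, 10, 60, 61, 62]


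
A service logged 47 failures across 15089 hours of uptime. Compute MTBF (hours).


Formula: MTBF = Total operating time / Number of failures
MTBF = 15089 / 47
MTBF = 321.04 hours

321.04 hours


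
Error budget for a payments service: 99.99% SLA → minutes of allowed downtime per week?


Formula: allowed downtime = period * (100 - SLA) / 100
Period (week) = 10080 minutes
Unavailability fraction = (100 - 99.99) / 100
Allowed downtime = 10080 * (100 - 99.99) / 100
Allowed downtime = 1.008 minutes

1.008 minutes


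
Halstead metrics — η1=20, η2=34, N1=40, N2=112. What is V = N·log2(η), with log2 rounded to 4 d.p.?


Formula: V = N * log2(η), where N = N1 + N2 and η = η1 + η2
η = 20 + 34 = 54
N = 40 + 112 = 152
log2(54) ≈ 5.7549
V = 152 * 5.7549 = 874.74

874.74


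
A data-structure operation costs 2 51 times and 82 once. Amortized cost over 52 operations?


Formula: Amortized cost = Total cost / Operations
Total cost = (51 * 2) + (1 * 82)
Total cost = 102 + 82 = 184
Amortized = 184 / 52 = 3.5385

3.5385


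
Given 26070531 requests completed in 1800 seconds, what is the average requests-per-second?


Formula: throughput = requests / seconds
throughput = 26070531 / 1800
throughput = 14483.63 requests/second

14483.63 requests/second


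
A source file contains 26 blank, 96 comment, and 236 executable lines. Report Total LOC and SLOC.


Total LOC = blank + comment + code
Total LOC = 26 + 96 + 236 = 358
SLOC (source only) = code = 236

Total LOC: 358, SLOC: 236


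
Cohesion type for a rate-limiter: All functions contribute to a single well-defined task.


Reasoning: Best: single purpose
Type: Functional cohesion

Functional cohesion


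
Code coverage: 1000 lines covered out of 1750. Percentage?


Coverage = covered / total * 100
Coverage = 1000 / 1750 * 100
Coverage = 57.14%

57.14%


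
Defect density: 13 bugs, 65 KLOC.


Defect density = defects / KLOC
Defect density = 13 / 65
Defect density = 0.2 defects/KLOC

0.2 defects/KLOC


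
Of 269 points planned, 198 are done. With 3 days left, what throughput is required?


Formula: Required rate = Remaining points / Days left
Remaining = 269 - 198 = 71 points
Required rate = 71 / 3 = 23.67 points/day

23.67 points/day


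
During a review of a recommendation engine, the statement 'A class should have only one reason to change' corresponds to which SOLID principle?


This describes the Single Responsibility Principle (SRP)

Single Responsibility Principle (SRP)


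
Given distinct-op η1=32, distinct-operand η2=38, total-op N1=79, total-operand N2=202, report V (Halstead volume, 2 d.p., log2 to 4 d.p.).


Formula: V = N * log2(η), where N = N1 + N2 and η = η1 + η2
η = 32 + 38 = 70
N = 79 + 202 = 281
log2(70) ≈ 6.1293
V = 281 * 6.1293 = 1722.33

1722.33


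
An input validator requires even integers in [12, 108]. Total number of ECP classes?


Constraint: even integers in [12, 108]
Class 1: x < 12 — out-of-range invalid
Class 2: x in [12,108] but odd — wrong type invalid
Class 3: x in [12,108] and even — valid
Class 4: x > 108 — out-of-range invalid
Total equivalence classes: 4

4 equivalence classes


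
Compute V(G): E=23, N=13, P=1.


Formula: V(G) = E - N + 2P
V(G) = 23 - 13 + 2*1
V(G) = 10 + 2
V(G) = 12

12


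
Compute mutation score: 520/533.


Mutation score = killed / total * 100
Mutation score = 520 / 533 * 100
Mutation score = 97.56%

97.56%


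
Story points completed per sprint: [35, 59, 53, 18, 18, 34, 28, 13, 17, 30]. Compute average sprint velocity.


Formula: Avg velocity = Total points / Number of sprints
Points: [35, 59, 53, 18, 18, 34, 28, 13, 17, 30]
Sum = 35 + 59 + 53 + 18 + 18 + 34 + 28 + 13 + 17 + 30 = 305
Avg velocity = 305 / 10 = 30.5 points/sprint

30.5 points/sprint


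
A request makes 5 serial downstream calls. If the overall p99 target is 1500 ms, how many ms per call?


Formula: per_stage = total_budget / stages
per_stage = 1500 / 5
per_stage = 300.0 ms

300.0 ms


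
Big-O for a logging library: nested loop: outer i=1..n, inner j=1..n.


Reasoning: n iterations times n iterations
Complexity: O(n^2)

O(n^2)


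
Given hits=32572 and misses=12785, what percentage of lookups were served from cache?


Formula: hit rate = hits / (hits + misses) * 100
hit rate = 32572 / (32572 + 12785) * 100
hit rate = 32572 / 45357 * 100
hit rate = 71.81%

71.81%


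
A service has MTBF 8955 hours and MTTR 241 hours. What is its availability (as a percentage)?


Availability = MTBF / (MTBF + MTTR)
Availability = 8955 / (8955 + 241)
Availability = 8955 / 9196
Availability = 97.3793%

97.3793%


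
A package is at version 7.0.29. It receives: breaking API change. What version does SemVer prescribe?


Current: 7.0.29
Change category: 'breaking API change' → major bump
SemVer rule: major bump → increment MAJOR, reset MINOR and PATCH to 0
New: 8.0.0

8.0.0


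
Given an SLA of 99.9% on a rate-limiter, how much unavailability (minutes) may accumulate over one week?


Formula: allowed downtime = period * (100 - SLA) / 100
Period (week) = 10080 minutes
Unavailability fraction = (100 - 99.9) / 100
Allowed downtime = 10080 * (100 - 99.9) / 100
Allowed downtime = 10.08 minutes

10.08 minutes


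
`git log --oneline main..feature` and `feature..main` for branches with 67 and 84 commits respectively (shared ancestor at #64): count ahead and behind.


Common ancestor: commit #64
feature commits after divergence: 67 - 64 = 3
main commits after divergence: 84 - 64 = 20
feature is 3 commits ahead of main
main is 20 commits ahead of feature

feature ahead: 3, main ahead: 20


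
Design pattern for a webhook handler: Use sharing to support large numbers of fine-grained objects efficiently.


This matches the Flyweight pattern

Flyweight


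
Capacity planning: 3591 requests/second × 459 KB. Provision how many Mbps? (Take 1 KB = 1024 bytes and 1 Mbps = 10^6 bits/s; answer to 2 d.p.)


Formula: Mbps = payload_bytes * RPS * 8 / 1e6
Payload per request = 459 KB = 459 * 1024 = 470016 bytes
Total bytes/sec = 470016 * 3591 = 1687827456
Total bits/sec = 1687827456 * 8 = 13502619648
Mbps = 13502619648 / 1e6 = 13502.62

13502.62 Mbps


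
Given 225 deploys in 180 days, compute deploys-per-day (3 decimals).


Formula: deployments per day = releases / days
= 225 / 180
= 1.25 deploys/day
(equivalently, 8.75 deploys/week)

1.25 deploys/day


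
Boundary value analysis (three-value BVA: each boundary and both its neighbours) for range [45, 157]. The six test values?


Range: [45, 157]
Boundaries: just below min, min, min+1, max-1, max, just above max
Values: [44, 45, 46, 156, 157, 158]

[44, 45, 46, 156, 157, 158]


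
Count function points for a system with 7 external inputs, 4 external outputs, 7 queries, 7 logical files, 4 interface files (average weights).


UFP = EI*4 + EO*5 + EQ*4 + ILF*10 + EIF*7
UFP = 7*4 + 4*5 + 7*4 + 7*10 + 4*7
UFP = 28 + 20 + 28 + 70 + 28
UFP = 174

174


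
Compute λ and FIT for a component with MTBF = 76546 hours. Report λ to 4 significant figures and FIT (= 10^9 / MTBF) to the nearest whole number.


Formula: λ = 1 / MTBF; FIT = λ × 1e9 = 1e9 / MTBF
λ = 1 / 76546 ≈ 1.306e-05 failures/hour
FIT = 1e9 / 76546 ≈ 13064 failures per 1e9 hours (nearest whole number)

λ = 1.306e-05 /h, FIT = 13064


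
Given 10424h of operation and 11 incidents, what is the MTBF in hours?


Formula: MTBF = Total operating time / Number of failures
MTBF = 10424 / 11
MTBF = 947.64 hours

947.64 hours


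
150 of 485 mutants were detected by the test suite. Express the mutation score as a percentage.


Mutation score = killed / total * 100
Mutation score = 150 / 485 * 100
Mutation score = 30.93%

30.93%


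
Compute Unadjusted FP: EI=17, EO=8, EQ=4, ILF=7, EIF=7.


UFP = EI*4 + EO*5 + EQ*4 + ILF*10 + EIF*7
UFP = 17*4 + 8*5 + 4*4 + 7*10 + 7*7
UFP = 68 + 40 + 16 + 70 + 49
UFP = 243

243


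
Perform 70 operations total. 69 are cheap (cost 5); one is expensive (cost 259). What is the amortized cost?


Formula: Amortized cost = Total cost / Operations
Total cost = (69 * 5) + (1 * 259)
Total cost = 345 + 259 = 604
Amortized = 604 / 70 = 8.6286

8.6286


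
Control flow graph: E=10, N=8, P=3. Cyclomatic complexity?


Formula: V(G) = E - N + 2P
V(G) = 10 - 8 + 2*3
V(G) = 2 + 6
V(G) = 8

8


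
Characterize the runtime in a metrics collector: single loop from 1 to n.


Reasoning: one pass through n items
Complexity: O(n)

O(n)


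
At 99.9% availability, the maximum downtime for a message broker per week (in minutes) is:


Formula: allowed downtime = period * (100 - SLA) / 100
Period (week) = 10080 minutes
Unavailability fraction = (100 - 99.9) / 100
Allowed downtime = 10080 * (100 - 99.9) / 100
Allowed downtime = 10.08 minutes

10.08 minutes


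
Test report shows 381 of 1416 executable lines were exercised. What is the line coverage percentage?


Coverage = covered / total * 100
Coverage = 381 / 1416 * 100
Coverage = 26.91%

26.91%


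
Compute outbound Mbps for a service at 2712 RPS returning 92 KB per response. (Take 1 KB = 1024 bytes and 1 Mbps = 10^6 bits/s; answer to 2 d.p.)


Formula: Mbps = payload_bytes * RPS * 8 / 1e6
Payload per request = 92 KB = 92 * 1024 = 94208 bytes
Total bytes/sec = 94208 * 2712 = 255492096
Total bits/sec = 255492096 * 8 = 2043936768
Mbps = 2043936768 / 1e6 = 2043.94

2043.94 Mbps


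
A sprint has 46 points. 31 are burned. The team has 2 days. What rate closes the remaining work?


Formula: Required rate = Remaining points / Days left
Remaining = 46 - 31 = 15 points
Required rate = 15 / 2 = 7.5 points/day

7.5 points/day


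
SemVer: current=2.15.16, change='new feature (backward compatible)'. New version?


Current: 2.15.16
Change category: 'new feature (backward compatible)' → minor bump
SemVer rule: minor bump → increment MINOR, reset PATCH to 0 (MAJOR unchanged)
New: 2.16.0

2.16.0


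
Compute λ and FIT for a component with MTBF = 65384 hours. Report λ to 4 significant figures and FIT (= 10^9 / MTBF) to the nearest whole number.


Formula: λ = 1 / MTBF; FIT = λ × 1e9 = 1e9 / MTBF
λ = 1 / 65384 ≈ 1.529e-05 failures/hour
FIT = 1e9 / 65384 ≈ 15294 failures per 1e9 hours (nearest whole number)

λ = 1.529e-05 /h, FIT = 15294


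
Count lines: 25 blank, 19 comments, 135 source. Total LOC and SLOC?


Total LOC = blank + comment + code
Total LOC = 25 + 19 + 135 = 179
SLOC (source only) = code = 135

Total LOC: 179, SLOC: 135


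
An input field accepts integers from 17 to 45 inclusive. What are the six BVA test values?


Range: [17, 45]
Boundaries: just below min, min, min+1, max-1, max, just above max
Values: [16, 17, 18, 44, 45, 46]

[16, 17, 18, 44, 45, 46]


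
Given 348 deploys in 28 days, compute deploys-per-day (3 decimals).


Formula: deployments per day = releases / days
= 348 / 28
= 12.429 deploys/day
(equivalently, 87.0 deploys/week)

12.429 deploys/day


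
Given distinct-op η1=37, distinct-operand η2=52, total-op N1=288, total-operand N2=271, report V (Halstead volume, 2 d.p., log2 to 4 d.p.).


Formula: V = N * log2(η), where N = N1 + N2 and η = η1 + η2
η = 37 + 52 = 89
N = 288 + 271 = 559
log2(89) ≈ 6.4757
V = 559 * 6.4757 = 3619.92

3619.92


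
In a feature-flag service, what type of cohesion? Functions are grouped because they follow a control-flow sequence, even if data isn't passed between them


Reasoning: Grouped by order of execution within a routine, not by data flow
Type: Procedural cohesion

Procedural cohesion


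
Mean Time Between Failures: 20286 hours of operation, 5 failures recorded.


Formula: MTBF = Total operating time / Number of failures
MTBF = 20286 / 5
MTBF = 4057.2 hours

4057.2 hours


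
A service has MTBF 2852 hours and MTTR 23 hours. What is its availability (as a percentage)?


Availability = MTBF / (MTBF + MTTR)
Availability = 2852 / (2852 + 23)
Availability = 2852 / 2875
Availability = 99.2%

99.2%


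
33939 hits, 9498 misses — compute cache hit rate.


Formula: hit rate = hits / (hits + misses) * 100
hit rate = 33939 / (33939 + 9498) * 100
hit rate = 33939 / 43437 * 100
hit rate = 78.13%

78.13%


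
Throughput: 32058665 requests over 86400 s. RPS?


Formula: throughput = requests / seconds
throughput = 32058665 / 86400
throughput = 371.05 requests/second

371.05 requests/second


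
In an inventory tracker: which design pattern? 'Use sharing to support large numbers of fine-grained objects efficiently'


This matches the Flyweight pattern

Flyweight


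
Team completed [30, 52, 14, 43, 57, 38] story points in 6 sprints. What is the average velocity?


Formula: Avg velocity = Total points / Number of sprints
Points: [30, 52, 14, 43, 57, 38]
Sum = 30 + 52 + 14 + 43 + 57 + 38 = 234
Avg velocity = 234 / 6 = 39.0 points/sprint

39.0 points/sprint


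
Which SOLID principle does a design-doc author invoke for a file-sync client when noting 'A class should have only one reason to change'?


This describes the Single Responsibility Principle (SRP)

Single Responsibility Principle (SRP)


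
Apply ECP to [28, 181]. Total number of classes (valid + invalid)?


Valid range: [28, 181]
Class 1: x < 28 — invalid
Class 2: 28 ≤ x ≤ 181 — valid
Class 3: x > 181 — invalid
Total equivalence classes: 3

3 equivalence classes


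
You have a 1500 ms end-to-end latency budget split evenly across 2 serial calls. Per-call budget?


Formula: per_stage = total_budget / stages
per_stage = 1500 / 2
per_stage = 750.0 ms

750.0 ms


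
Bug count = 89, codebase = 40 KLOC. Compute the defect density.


Defect density = defects / KLOC
Defect density = 89 / 40
Defect density = 2.225 defects/KLOC

2.225 defects/KLOC


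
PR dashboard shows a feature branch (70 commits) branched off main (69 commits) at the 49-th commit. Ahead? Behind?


Common ancestor: commit #49
feature commits after divergence: 70 - 49 = 21
main commits after divergence: 69 - 49 = 20
feature is 21 commits ahead of main
main is 20 commits ahead of feature

feature ahead: 21, main ahead: 20


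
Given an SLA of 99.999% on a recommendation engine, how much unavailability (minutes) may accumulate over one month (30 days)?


Formula: allowed downtime = period * (100 - SLA) / 100
Period (month (30 days)) = 43200 minutes
Unavailability fraction = (100 - 99.999) / 100
Allowed downtime = 43200 * (100 - 99.999) / 100
Allowed downtime = 0.432 minutes

0.432 minutes


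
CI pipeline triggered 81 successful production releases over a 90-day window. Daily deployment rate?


Formula: deployments per day = releases / days
= 81 / 90
= 0.9 deploys/day
(equivalently, 6.3 deploys/week)

0.9 deploys/day


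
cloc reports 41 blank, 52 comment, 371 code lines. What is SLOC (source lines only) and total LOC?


Total LOC = blank + comment + code
Total LOC = 41 + 52 + 371 = 464
SLOC (source only) = code = 371

Total LOC: 464, SLOC: 371


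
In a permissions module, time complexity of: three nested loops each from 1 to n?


Reasoning: three levels of nesting over n
Complexity: O(n^3)

O(n^3)


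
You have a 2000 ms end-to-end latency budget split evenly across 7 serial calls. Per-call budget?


Formula: per_stage = total_budget / stages
per_stage = 2000 / 7
per_stage = 285.71 ms

285.71 ms


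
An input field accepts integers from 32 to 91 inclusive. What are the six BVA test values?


Range: [32, 91]
Boundaries: just below min, min, min+1, max-1, max, just above max
Values: [31, 32, 33, 90, 91, 92]

[31, 32, 33, 90, 91, 92]


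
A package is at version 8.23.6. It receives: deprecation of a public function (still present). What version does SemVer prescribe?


Current: 8.23.6
Change category: 'deprecation of a public function (still present)' → minor bump
SemVer rule: minor bump → increment MINOR, reset PATCH to 0 (MAJOR unchanged)
New: 8.24.0

8.24.0


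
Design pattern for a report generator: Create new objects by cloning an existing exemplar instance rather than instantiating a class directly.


This matches the Prototype pattern

Prototype


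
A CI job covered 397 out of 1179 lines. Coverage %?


Coverage = covered / total * 100
Coverage = 397 / 1179 * 100
Coverage = 33.67%

33.67%


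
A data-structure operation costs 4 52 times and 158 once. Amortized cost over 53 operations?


Formula: Amortized cost = Total cost / Operations
Total cost = (52 * 4) + (1 * 158)
Total cost = 208 + 158 = 366
Amortized = 366 / 53 = 6.9057

6.9057


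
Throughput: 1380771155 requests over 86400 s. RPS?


Formula: throughput = requests / seconds
throughput = 1380771155 / 86400
throughput = 15981.15 requests/second

15981.15 requests/second


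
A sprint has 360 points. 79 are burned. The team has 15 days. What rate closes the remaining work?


Formula: Required rate = Remaining points / Days left
Remaining = 360 - 79 = 281 points
Required rate = 281 / 15 = 18.73 points/day

18.73 points/day


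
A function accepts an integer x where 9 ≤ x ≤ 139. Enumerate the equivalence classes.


Valid range: [9, 139]
Class 1: x < 9 — invalid
Class 2: 9 ≤ x ≤ 139 — valid
Class 3: x > 139 — invalid
Total equivalence classes: 3

3 equivalence classes


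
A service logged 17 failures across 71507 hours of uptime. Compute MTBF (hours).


Formula: MTBF = Total operating time / Number of failures
MTBF = 71507 / 17
MTBF = 4206.29 hours

4206.29 hours


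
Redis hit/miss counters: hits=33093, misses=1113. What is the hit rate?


Formula: hit rate = hits / (hits + misses) * 100
hit rate = 33093 / (33093 + 1113) * 100
hit rate = 33093 / 34206 * 100
hit rate = 96.75%

96.75%


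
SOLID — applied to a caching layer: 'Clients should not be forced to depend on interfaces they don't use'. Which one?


This describes the Interface Segregation Principle (ISP)

Interface Segregation Principle (ISP)


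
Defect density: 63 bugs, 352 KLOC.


Defect density = defects / KLOC
Defect density = 63 / 352
Defect density = 0.179 defects/KLOC

0.179 defects/KLOC


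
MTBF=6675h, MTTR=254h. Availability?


Availability = MTBF / (MTBF + MTTR)
Availability = 6675 / (6675 + 254)
Availability = 6675 / 6929
Availability = 96.3342%

96.3342%


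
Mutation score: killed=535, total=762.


Mutation score = killed / total * 100
Mutation score = 535 / 762 * 100
Mutation score = 70.21%

70.21%


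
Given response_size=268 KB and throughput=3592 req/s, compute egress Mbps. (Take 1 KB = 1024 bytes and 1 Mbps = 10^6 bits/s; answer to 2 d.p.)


Formula: Mbps = payload_bytes * RPS * 8 / 1e6
Payload per request = 268 KB = 268 * 1024 = 274432 bytes
Total bytes/sec = 274432 * 3592 = 985759744
Total bits/sec = 985759744 * 8 = 7886077952
Mbps = 7886077952 / 1e6 = 7886.08

7886.08 Mbps


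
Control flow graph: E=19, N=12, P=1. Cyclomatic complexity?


Formula: V(G) = E - N + 2P
V(G) = 19 - 12 + 2*1
V(G) = 7 + 2
V(G) = 9

9


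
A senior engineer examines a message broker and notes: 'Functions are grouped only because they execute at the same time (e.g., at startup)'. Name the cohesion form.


Reasoning: Related by timing only
Type: Temporal cohesion

Temporal cohesion


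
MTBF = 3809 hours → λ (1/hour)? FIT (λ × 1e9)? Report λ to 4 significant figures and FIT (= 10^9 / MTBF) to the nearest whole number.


Formula: λ = 1 / MTBF; FIT = λ × 1e9 = 1e9 / MTBF
λ = 1 / 3809 ≈ 2.625e-04 failures/hour
FIT = 1e9 / 3809 ≈ 262536 failures per 1e9 hours (nearest whole number)

λ = 2.625e-04 /h, FIT = 262536


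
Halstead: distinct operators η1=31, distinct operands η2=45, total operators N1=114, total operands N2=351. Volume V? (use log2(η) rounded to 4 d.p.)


Formula: V = N * log2(η), where N = N1 + N2 and η = η1 + η2
η = 31 + 45 = 76
N = 114 + 351 = 465
log2(76) ≈ 6.2479
V = 465 * 6.2479 = 2905.27

2905.27


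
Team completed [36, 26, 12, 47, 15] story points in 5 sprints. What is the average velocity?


Formula: Avg velocity = Total points / Number of sprints
Points: [36, 26, 12, 47, 15]
Sum = 36 + 26 + 12 + 47 + 15 = 136
Avg velocity = 136 / 5 = 27.2 points/sprint

27.2 points/sprint


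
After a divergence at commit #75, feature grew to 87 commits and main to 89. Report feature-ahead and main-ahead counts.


Common ancestor: commit #75
feature commits after divergence: 87 - 75 = 12
main commits after divergence: 89 - 75 = 14
feature is 12 commits ahead of main
main is 14 commits ahead of feature

feature ahead: 12, main ahead: 14


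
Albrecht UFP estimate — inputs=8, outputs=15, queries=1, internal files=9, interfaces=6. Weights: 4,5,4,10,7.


UFP = EI*4 + EO*5 + EQ*4 + ILF*10 + EIF*7
UFP = 8*4 + 15*5 + 1*4 + 9*10 + 6*7
UFP = 32 + 75 + 4 + 90 + 42
UFP = 243

243


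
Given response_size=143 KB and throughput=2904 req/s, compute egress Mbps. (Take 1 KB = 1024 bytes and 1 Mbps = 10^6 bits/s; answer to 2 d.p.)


Formula: Mbps = payload_bytes * RPS * 8 / 1e6
Payload per request = 143 KB = 143 * 1024 = 146432 bytes
Total bytes/sec = 146432 * 2904 = 425238528
Total bits/sec = 425238528 * 8 = 3401908224
Mbps = 3401908224 / 1e6 = 3401.91

3401.91 Mbps


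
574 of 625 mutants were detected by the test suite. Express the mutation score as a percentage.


Mutation score = killed / total * 100
Mutation score = 574 / 625 * 100
Mutation score = 91.84%

91.84%


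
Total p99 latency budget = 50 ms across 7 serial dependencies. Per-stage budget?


Formula: per_stage = total_budget / stages
per_stage = 50 / 7
per_stage = 7.14 ms

7.14 ms


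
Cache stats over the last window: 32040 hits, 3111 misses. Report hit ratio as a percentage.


Formula: hit rate = hits / (hits + misses) * 100
hit rate = 32040 / (32040 + 3111) * 100
hit rate = 32040 / 35151 * 100
hit rate = 91.15%

91.15%


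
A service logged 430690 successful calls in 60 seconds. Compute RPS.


Formula: throughput = requests / seconds
throughput = 430690 / 60
throughput = 7178.17 requests/second

7178.17 requests/second


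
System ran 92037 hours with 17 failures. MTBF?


Formula: MTBF = Total operating time / Number of failures
MTBF = 92037 / 17
MTBF = 5413.94 hours

5413.94 hours


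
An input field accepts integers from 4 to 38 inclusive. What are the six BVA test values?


Range: [4, 38]
Boundaries: just below min, min, min+1, max-1, max, just above max
Values: [3, 4, 5, 37, 38, 39]

[3, 4, 5, 37, 38, 39]


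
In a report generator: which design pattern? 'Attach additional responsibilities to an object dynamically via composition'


This matches the Decorator pattern

Decorator


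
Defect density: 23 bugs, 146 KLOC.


Defect density = defects / KLOC
Defect density = 23 / 146
Defect density = 0.158 defects/KLOC

0.158 defects/KLOC


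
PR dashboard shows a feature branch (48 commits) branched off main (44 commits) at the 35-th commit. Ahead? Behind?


Common ancestor: commit #35
feature commits after divergence: 48 - 35 = 13
main commits after divergence: 44 - 35 = 9
feature is 13 commits ahead of main
main is 9 commits ahead of feature

feature ahead: 13, main ahead: 9


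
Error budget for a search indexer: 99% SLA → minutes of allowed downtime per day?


Formula: allowed downtime = period * (100 - SLA) / 100
Period (day) = 1440 minutes
Unavailability fraction = (100 - 99.0) / 100
Allowed downtime = 1440 * (100 - 99.0) / 100
Allowed downtime = 14.4 minutes

14.4 minutes


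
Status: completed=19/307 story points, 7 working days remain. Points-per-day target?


Formula: Required rate = Remaining points / Days left
Remaining = 307 - 19 = 288 points
Required rate = 288 / 7 = 41.14 points/day

41.14 points/day


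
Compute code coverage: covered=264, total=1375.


Coverage = covered / total * 100
Coverage = 264 / 1375 * 100
Coverage = 19.2%

19.2%


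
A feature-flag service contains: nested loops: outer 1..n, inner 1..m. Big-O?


Reasoning: product of independent bounds
Complexity: O(n*m)

O(n*m)


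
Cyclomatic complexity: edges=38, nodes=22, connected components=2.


Formula: V(G) = E - N + 2P
V(G) = 38 - 22 + 2*2
V(G) = 16 + 4
V(G) = 20

20


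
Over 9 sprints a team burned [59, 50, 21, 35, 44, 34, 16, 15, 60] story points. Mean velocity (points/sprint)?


Formula: Avg velocity = Total points / Number of sprints
Points: [59, 50, 21, 35, 44, 34, 16, 15, 60]
Sum = 59 + 50 + 21 + 35 + 44 + 34 + 16 + 15 + 60 = 334
Avg velocity = 334 / 9 = 37.11 points/sprint

37.11 points/sprint


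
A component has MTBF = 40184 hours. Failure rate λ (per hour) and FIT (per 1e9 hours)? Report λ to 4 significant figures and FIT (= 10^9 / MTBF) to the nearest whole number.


Formula: λ = 1 / MTBF; FIT = λ × 1e9 = 1e9 / MTBF
λ = 1 / 40184 ≈ 2.489e-05 failures/hour
FIT = 1e9 / 40184 ≈ 24886 failures per 1e9 hours (nearest whole number)

λ = 2.489e-05 /h, FIT = 24886


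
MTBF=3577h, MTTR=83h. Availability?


Availability = MTBF / (MTBF + MTTR)
Availability = 3577 / (3577 + 83)
Availability = 3577 / 3660
Availability = 97.7322%

97.7322%


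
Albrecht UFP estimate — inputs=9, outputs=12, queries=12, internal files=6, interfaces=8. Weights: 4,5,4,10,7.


UFP = EI*4 + EO*5 + EQ*4 + ILF*10 + EIF*7
UFP = 9*4 + 12*5 + 12*4 + 6*10 + 8*7
UFP = 36 + 60 + 48 + 60 + 56
UFP = 260

260


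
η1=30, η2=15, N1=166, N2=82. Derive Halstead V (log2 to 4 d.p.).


Formula: V = N * log2(η), where N = N1 + N2 and η = η1 + η2
η = 30 + 15 = 45
N = 166 + 82 = 248
log2(45) ≈ 5.4919
V = 248 * 5.4919 = 1361.99

1361.99


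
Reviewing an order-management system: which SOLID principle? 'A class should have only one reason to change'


This describes the Single Responsibility Principle (SRP)

Single Responsibility Principle (SRP)


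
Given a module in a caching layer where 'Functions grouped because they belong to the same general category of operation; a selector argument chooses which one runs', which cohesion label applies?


Reasoning: Grouped by category of activity, not by data or sequence
Type: Logical cohesion

Logical cohesion


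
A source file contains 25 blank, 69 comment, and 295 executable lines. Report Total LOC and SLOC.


Total LOC = blank + comment + code
Total LOC = 25 + 69 + 295 = 389
SLOC (source only) = code = 295

Total LOC: 389, SLOC: 295


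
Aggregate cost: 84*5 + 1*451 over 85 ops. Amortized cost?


Formula: Amortized cost = Total cost / Operations
Total cost = (84 * 5) + (1 * 451)
Total cost = 420 + 451 = 871
Amortized = 871 / 85 = 10.2471

10.2471


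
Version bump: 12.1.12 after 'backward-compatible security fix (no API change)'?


Current: 12.1.12
Change category: 'backward-compatible security fix (no API change)' → patch bump
SemVer rule: patch bump → increment PATCH (MAJOR and MINOR unchanged)
New: 12.1.13

12.1.13
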